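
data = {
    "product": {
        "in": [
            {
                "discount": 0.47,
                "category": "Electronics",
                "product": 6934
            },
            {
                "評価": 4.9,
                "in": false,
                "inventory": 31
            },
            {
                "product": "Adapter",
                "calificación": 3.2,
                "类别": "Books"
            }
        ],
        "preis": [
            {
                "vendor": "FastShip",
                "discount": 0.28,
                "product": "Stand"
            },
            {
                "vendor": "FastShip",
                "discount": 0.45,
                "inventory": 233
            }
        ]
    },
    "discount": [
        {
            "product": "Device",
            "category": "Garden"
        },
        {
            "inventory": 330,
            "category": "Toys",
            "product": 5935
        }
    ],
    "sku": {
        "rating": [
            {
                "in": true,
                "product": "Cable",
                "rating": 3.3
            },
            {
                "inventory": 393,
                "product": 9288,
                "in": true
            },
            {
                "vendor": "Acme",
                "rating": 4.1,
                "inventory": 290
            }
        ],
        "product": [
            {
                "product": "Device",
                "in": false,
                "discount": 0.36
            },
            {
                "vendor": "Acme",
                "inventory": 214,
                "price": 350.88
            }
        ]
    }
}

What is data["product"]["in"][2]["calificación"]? 3.2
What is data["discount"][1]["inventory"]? 330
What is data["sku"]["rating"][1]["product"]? 9288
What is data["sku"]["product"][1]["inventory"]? 214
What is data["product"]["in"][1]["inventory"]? 31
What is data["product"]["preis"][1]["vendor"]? "FastShip"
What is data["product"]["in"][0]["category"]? "Electronics"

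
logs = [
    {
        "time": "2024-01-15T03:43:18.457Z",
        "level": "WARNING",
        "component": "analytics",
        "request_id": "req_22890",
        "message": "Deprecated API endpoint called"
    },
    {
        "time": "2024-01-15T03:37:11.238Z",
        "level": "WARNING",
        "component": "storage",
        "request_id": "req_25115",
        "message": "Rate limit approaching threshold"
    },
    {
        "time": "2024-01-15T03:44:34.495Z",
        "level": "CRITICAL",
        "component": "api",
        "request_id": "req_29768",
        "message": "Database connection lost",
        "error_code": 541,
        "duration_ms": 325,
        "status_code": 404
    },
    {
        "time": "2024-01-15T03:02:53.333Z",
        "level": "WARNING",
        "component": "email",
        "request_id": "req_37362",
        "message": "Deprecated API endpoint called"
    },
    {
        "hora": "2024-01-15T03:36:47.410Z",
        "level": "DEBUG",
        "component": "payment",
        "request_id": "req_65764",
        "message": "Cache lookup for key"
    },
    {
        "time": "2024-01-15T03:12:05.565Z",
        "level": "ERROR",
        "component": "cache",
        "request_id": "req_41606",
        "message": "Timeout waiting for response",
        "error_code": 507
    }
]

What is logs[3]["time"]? "2024-01-15T03:02:53.333Z"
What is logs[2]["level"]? "CRITICAL"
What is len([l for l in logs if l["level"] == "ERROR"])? 1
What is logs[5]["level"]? "ERROR"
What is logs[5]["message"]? "Timeout waiting for response"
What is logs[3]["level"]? "WARNING"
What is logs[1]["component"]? "storage"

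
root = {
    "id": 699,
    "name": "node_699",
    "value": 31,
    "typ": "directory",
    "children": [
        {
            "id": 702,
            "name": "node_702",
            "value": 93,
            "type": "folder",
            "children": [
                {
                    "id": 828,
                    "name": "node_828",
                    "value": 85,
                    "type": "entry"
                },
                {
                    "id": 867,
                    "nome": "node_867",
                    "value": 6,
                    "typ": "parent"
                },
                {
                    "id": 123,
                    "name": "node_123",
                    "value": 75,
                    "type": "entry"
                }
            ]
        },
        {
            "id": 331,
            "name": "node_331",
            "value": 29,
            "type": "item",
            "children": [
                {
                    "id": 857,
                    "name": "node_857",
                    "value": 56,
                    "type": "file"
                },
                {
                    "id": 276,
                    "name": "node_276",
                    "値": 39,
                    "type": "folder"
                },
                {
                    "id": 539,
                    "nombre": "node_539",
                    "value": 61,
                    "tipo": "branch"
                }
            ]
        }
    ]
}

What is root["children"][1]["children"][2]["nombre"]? "node_539"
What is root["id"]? 699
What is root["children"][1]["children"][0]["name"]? "node_857"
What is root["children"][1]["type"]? "item"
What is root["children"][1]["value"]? 29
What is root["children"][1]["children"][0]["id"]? 857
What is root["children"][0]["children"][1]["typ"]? "parent"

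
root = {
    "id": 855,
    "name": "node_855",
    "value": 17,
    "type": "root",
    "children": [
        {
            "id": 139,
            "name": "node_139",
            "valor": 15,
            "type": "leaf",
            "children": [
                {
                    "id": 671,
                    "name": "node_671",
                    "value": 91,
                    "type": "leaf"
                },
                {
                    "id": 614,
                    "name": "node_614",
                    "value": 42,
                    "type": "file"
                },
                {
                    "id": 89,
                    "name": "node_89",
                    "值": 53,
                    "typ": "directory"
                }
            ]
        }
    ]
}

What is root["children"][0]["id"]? 139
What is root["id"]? 855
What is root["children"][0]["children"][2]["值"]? 53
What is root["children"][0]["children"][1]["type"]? "file"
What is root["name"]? "node_855"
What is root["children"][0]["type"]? "leaf"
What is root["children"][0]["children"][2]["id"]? 89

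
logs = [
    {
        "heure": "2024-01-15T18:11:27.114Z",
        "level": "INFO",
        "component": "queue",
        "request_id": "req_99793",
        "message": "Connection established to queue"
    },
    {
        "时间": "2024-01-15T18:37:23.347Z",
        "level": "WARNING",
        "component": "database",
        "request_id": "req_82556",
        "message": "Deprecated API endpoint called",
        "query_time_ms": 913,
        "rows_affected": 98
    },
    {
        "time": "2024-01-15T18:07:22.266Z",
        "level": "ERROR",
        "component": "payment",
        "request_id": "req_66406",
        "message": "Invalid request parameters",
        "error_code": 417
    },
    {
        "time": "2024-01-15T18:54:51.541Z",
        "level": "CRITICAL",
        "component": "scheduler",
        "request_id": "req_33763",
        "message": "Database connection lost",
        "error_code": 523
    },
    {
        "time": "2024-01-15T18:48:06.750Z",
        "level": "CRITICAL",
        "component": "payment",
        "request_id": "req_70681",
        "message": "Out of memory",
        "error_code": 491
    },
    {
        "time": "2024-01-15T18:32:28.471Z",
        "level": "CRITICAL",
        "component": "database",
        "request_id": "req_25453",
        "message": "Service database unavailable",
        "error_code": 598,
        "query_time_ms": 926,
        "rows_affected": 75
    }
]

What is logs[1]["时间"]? "2024-01-15T18:37:23.347Z"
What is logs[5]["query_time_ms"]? 926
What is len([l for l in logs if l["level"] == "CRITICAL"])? 3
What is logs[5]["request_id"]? "req_25453"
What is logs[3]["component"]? "scheduler"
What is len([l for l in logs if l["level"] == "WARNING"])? 1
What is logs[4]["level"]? "CRITICAL"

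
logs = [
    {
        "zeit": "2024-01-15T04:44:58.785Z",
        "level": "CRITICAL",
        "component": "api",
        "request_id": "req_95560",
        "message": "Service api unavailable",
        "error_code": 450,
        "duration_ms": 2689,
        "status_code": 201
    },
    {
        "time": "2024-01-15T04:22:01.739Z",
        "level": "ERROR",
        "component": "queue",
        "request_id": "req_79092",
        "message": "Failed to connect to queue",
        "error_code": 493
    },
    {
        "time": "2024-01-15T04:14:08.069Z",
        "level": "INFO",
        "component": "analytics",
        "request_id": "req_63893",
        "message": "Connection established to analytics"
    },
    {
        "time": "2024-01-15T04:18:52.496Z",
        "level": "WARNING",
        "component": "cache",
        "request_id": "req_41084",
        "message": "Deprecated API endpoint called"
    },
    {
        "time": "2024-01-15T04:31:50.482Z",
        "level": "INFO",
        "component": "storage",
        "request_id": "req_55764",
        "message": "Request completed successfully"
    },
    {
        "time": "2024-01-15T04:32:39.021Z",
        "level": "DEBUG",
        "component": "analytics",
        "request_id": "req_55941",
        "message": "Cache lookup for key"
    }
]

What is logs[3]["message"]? "Deprecated API endpoint called"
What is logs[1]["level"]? "ERROR"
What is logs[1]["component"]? "queue"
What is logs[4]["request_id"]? "req_55764"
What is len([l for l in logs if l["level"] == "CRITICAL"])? 1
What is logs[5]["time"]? "2024-01-15T04:32:39.021Z"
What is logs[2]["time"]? "2024-01-15T04:14:08.069Z"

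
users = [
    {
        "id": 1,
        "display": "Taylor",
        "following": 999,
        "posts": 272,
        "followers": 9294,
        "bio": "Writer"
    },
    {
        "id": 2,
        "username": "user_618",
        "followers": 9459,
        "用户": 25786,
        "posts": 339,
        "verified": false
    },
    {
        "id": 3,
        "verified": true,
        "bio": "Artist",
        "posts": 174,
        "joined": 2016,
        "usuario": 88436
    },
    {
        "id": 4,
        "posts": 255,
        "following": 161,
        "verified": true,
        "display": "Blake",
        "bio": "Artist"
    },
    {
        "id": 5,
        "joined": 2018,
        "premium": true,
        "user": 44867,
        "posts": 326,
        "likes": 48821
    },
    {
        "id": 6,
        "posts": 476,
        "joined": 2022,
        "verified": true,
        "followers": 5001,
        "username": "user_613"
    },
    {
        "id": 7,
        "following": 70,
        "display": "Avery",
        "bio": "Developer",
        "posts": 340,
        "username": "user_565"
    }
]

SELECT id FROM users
[1, 2, 3, 4, 5, 6, 7]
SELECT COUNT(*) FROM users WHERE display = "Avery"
1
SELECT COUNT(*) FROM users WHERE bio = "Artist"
2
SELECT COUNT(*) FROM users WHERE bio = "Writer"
1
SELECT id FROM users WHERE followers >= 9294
[1, 2]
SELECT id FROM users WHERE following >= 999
[1]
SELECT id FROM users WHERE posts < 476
[1, 2, 3, 4, 5, 7]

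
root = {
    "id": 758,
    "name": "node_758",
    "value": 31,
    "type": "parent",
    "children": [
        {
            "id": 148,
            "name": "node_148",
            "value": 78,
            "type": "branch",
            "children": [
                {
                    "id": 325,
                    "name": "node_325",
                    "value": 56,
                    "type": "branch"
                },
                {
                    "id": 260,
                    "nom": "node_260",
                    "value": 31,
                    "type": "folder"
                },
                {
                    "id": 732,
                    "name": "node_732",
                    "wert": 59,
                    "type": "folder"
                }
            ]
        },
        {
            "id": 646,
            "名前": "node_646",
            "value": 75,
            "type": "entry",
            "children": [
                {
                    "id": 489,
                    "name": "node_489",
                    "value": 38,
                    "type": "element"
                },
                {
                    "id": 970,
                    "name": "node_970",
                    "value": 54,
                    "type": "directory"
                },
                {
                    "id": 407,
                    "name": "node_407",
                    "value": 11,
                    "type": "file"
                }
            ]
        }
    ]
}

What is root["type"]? "parent"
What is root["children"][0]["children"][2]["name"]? "node_732"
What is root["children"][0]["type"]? "branch"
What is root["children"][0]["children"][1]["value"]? 31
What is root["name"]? "node_758"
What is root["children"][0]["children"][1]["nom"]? "node_260"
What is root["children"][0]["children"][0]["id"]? 325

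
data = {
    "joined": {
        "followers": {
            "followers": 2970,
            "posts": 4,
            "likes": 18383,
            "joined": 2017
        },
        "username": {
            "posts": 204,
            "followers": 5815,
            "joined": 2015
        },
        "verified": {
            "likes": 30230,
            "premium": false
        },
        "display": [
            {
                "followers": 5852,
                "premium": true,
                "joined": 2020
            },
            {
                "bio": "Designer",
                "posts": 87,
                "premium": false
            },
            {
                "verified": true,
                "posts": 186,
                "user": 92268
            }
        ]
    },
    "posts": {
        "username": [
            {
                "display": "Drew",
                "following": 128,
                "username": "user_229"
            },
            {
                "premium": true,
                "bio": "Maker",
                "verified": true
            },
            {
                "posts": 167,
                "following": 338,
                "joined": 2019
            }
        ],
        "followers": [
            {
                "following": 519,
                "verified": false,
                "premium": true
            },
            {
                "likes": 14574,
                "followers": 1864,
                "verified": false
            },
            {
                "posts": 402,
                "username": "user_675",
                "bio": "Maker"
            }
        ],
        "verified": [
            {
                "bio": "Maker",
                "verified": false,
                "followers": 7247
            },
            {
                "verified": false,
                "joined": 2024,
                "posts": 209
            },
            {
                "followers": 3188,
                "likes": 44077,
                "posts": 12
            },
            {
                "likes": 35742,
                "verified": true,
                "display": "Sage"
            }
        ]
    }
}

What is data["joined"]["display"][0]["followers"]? 5852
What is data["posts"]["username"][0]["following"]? 128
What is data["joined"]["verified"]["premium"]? False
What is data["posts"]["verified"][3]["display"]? "Sage"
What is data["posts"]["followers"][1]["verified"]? False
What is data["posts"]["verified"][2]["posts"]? 12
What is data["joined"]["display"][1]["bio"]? "Designer"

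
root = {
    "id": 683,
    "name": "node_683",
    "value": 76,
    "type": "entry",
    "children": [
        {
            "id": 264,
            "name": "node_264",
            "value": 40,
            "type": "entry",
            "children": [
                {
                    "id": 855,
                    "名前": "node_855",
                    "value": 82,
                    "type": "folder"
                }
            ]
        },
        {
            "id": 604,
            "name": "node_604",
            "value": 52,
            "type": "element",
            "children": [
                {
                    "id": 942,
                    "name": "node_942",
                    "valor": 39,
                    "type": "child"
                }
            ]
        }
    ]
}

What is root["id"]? 683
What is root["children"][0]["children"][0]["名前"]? "node_855"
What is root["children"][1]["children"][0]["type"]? "child"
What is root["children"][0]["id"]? 264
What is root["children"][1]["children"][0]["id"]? 942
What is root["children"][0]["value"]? 40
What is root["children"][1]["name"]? "node_604"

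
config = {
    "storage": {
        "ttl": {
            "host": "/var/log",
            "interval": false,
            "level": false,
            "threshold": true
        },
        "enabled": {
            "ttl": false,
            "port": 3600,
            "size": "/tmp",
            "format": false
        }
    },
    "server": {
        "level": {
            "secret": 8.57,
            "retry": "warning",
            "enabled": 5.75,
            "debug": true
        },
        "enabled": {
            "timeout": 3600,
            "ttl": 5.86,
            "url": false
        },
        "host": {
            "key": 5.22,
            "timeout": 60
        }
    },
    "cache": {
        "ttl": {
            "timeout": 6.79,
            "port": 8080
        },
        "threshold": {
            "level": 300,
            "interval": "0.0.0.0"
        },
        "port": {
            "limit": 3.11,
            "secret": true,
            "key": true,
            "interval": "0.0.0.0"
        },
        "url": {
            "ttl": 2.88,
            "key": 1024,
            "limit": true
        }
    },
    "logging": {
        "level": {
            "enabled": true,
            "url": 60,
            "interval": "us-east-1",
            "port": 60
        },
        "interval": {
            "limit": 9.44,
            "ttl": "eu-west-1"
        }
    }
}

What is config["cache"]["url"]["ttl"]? 2.88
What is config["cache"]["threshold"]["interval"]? "0.0.0.0"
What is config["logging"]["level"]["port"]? 60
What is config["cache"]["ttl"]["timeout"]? 6.79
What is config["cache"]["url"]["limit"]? True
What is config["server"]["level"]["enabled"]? 5.75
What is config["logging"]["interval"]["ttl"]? "eu-west-1"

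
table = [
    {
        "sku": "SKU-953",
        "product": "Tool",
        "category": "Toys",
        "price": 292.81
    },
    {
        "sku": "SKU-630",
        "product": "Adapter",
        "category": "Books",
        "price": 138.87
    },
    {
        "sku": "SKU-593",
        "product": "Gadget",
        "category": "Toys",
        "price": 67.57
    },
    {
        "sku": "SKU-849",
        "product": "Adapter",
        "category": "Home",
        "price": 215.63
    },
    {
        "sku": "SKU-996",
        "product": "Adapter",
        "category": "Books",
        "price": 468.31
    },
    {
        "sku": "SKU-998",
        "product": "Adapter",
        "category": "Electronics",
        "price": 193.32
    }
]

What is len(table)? 6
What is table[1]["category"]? "Books"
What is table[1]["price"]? 138.87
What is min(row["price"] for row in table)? 67.57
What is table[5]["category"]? "Electronics"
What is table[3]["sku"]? "SKU-849"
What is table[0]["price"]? 292.81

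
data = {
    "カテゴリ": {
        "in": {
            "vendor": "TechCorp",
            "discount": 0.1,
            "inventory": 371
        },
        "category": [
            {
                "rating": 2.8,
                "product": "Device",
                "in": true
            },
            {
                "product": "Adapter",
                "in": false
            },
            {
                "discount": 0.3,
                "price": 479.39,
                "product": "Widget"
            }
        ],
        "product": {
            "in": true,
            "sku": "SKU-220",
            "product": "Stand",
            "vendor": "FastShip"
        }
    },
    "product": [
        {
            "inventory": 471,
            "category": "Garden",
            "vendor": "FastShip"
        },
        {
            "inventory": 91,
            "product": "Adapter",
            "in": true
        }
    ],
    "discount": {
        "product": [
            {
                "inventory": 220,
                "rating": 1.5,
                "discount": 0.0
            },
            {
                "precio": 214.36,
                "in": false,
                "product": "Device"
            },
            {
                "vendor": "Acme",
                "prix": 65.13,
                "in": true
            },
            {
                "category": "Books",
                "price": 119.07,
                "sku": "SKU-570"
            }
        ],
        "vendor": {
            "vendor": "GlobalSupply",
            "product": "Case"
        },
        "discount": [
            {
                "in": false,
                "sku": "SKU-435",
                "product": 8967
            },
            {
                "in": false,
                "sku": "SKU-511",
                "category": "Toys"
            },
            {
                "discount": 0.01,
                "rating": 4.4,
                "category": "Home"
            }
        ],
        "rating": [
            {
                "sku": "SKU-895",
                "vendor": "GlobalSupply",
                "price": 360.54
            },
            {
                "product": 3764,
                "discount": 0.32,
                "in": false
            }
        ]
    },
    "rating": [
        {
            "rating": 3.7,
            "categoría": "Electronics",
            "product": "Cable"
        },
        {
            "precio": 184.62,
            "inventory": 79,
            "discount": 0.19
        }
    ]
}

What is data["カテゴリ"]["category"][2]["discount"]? 0.3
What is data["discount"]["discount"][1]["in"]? False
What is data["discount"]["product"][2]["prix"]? 65.13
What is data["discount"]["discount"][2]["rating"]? 4.4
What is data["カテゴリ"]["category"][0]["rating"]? 2.8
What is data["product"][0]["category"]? "Garden"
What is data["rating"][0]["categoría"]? "Electronics"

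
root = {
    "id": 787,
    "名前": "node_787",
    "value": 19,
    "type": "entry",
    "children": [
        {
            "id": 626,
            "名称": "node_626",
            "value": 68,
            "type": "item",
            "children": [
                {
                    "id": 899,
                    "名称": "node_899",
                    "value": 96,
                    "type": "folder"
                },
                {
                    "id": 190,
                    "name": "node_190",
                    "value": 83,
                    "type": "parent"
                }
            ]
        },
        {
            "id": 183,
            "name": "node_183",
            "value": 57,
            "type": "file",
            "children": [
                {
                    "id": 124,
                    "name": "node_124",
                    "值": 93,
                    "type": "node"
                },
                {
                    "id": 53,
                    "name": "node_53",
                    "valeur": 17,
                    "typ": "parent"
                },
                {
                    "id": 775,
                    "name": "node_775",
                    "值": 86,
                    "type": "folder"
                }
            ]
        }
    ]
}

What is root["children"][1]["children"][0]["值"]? 93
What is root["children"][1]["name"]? "node_183"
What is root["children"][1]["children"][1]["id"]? 53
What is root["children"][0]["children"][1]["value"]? 83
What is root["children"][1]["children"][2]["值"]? 86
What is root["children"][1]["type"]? "file"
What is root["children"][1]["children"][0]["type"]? "node"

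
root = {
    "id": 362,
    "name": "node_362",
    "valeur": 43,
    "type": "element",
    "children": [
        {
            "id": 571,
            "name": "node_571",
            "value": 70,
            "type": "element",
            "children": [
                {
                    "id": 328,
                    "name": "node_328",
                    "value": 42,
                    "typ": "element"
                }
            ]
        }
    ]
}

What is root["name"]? "node_362"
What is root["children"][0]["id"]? 571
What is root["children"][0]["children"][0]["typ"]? "element"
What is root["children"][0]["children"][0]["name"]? "node_328"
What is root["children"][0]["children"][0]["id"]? 328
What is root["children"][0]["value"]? 70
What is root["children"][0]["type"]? "element"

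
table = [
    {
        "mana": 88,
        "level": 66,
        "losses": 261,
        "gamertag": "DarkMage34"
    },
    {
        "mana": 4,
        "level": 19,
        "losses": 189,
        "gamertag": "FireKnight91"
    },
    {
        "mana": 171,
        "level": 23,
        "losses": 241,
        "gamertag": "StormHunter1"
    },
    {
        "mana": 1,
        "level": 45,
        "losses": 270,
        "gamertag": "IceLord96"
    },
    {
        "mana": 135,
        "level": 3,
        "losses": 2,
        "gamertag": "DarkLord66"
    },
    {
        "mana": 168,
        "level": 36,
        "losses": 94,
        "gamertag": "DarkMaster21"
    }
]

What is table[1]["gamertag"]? "FireKnight91"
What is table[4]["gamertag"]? "DarkLord66"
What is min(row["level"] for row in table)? 3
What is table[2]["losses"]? 241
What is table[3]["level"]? 45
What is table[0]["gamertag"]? "DarkMage34"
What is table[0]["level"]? 66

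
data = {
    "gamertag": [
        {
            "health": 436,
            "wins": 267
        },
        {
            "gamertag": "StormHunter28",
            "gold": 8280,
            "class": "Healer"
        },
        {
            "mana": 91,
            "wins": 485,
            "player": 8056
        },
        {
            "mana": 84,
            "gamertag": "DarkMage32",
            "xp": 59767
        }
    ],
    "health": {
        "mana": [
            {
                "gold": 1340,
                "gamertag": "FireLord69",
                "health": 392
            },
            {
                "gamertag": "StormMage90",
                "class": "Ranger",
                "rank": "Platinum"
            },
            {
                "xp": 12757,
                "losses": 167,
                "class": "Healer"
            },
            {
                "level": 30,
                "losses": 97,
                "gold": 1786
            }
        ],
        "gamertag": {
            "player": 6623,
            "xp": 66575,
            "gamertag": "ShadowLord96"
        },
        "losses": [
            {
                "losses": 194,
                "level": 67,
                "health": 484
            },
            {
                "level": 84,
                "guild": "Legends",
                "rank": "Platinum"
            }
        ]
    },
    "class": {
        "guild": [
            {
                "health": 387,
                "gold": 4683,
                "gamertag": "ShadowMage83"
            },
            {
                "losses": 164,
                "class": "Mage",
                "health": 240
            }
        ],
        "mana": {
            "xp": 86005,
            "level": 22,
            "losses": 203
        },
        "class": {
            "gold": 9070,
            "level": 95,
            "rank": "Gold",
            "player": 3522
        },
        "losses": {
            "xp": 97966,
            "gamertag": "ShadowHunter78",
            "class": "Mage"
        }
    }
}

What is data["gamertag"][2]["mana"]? 91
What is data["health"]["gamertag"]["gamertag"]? "ShadowLord96"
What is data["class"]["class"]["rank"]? "Gold"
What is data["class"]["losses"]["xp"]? 97966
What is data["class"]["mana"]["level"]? 22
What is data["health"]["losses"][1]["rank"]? "Platinum"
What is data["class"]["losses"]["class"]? "Mage"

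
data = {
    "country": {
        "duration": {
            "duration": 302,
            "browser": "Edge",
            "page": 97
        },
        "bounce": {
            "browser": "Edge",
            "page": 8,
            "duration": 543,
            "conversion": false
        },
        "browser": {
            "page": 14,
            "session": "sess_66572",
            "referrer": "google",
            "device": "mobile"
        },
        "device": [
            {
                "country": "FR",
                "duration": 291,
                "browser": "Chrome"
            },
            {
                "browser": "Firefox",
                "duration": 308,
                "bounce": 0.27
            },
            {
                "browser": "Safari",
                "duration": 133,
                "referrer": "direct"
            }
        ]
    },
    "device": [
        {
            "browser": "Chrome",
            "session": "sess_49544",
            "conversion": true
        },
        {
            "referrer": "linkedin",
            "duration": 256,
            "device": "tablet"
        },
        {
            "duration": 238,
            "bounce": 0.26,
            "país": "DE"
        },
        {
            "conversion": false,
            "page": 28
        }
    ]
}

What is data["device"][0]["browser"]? "Chrome"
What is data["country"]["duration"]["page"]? 97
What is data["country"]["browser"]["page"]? 14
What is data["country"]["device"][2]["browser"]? "Safari"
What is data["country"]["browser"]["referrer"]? "google"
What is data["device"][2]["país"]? "DE"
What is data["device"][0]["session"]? "sess_49544"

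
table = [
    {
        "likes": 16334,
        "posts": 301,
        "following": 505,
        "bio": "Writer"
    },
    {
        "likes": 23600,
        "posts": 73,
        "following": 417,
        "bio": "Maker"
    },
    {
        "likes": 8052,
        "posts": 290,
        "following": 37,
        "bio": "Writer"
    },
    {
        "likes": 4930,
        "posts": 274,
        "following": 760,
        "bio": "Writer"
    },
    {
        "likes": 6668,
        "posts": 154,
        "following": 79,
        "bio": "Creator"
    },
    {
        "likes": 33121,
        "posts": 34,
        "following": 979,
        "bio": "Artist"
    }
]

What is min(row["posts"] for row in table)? 34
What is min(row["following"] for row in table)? 37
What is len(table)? 6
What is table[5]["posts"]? 34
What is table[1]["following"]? 417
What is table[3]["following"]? 760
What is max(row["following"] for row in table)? 979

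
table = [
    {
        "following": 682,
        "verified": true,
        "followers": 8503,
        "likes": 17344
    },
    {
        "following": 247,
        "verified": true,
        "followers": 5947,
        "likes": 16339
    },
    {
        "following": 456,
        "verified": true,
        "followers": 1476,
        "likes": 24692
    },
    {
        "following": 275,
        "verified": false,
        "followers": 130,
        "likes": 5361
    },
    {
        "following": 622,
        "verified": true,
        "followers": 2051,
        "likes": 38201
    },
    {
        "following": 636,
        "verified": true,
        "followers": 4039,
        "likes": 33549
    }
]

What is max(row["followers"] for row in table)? 8503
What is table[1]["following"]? 247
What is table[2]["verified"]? True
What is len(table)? 6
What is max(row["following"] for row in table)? 682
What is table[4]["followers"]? 2051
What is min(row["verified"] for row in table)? False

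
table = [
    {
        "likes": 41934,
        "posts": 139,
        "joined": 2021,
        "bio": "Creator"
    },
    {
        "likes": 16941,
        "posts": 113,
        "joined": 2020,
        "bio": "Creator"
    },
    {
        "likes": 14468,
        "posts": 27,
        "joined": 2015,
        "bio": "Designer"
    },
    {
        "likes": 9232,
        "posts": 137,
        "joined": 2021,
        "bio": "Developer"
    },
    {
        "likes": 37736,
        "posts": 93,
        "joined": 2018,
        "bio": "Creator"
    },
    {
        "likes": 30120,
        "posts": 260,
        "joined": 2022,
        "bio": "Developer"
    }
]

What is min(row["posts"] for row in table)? 27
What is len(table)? 6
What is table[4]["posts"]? 93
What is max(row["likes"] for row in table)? 41934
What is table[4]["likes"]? 37736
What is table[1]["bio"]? "Creator"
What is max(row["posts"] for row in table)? 260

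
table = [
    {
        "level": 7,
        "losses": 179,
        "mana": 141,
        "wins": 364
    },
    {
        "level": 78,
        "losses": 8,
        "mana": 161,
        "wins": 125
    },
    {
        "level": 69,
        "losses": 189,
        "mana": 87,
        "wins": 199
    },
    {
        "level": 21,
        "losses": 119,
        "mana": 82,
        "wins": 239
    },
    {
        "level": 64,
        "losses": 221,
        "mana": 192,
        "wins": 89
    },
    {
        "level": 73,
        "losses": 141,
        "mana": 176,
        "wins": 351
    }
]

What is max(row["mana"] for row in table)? 192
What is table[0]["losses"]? 179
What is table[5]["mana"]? 176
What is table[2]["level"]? 69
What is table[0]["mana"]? 141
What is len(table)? 6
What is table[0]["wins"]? 364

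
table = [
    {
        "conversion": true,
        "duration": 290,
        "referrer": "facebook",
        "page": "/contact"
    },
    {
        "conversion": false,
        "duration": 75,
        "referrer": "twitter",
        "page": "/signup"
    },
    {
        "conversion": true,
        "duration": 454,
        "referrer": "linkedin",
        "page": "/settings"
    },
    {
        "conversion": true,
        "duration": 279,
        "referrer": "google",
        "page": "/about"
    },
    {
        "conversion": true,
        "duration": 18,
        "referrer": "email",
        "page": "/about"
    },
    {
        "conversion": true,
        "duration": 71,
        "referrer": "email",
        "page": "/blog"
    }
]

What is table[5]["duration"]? 71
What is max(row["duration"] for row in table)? 454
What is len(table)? 6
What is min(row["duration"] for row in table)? 18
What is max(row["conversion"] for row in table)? True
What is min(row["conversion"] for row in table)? False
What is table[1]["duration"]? 75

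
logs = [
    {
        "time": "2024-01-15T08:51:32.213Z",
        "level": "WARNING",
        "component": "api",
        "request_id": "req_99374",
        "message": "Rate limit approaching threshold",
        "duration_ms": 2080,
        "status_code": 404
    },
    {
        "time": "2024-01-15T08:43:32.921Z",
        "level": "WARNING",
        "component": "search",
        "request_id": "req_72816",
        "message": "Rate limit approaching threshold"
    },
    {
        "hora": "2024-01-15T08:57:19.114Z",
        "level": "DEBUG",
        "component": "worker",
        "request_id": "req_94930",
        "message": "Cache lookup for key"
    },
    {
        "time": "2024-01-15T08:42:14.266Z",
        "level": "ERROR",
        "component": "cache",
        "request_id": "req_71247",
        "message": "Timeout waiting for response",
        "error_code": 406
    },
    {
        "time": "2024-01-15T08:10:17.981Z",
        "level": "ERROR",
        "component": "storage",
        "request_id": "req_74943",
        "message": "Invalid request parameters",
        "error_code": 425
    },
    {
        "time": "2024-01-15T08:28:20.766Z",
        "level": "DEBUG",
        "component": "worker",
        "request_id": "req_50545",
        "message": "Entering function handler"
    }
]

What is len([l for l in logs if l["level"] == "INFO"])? 0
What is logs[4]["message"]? "Invalid request parameters"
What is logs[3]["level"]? "ERROR"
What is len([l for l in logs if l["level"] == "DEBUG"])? 2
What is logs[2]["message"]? "Cache lookup for key"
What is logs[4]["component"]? "storage"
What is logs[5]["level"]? "DEBUG"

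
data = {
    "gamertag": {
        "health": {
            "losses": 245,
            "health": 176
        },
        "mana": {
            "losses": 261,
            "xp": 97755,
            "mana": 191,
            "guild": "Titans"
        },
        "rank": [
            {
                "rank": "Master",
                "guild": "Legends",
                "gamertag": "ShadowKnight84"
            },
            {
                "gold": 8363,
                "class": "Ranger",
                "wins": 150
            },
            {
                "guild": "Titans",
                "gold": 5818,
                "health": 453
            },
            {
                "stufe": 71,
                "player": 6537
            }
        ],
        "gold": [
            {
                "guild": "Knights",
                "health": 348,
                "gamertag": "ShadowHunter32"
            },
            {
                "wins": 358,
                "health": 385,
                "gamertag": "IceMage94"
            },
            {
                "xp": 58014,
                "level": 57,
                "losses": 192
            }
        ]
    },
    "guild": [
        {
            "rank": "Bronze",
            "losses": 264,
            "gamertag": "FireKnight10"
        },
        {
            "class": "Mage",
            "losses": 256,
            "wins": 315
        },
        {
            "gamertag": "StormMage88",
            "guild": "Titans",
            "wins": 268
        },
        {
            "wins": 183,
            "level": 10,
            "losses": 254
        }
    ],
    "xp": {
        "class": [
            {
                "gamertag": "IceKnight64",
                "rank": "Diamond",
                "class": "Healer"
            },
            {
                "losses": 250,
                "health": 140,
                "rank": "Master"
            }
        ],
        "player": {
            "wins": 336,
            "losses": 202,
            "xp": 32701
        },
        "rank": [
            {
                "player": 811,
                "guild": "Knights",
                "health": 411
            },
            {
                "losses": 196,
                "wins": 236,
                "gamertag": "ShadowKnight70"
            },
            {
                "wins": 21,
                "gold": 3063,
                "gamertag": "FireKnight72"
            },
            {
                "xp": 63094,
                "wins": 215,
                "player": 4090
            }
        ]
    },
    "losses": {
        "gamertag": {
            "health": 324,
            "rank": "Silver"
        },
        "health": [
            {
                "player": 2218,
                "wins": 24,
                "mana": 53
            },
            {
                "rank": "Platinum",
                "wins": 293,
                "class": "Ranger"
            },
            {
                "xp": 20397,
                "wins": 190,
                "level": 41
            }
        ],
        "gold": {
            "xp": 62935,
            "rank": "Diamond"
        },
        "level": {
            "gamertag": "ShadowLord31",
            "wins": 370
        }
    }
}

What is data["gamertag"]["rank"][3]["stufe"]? 71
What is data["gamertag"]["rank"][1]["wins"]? 150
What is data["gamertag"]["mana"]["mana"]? 191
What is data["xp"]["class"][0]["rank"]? "Diamond"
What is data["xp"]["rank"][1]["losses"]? 196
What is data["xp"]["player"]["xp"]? 32701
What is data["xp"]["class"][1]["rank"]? "Master"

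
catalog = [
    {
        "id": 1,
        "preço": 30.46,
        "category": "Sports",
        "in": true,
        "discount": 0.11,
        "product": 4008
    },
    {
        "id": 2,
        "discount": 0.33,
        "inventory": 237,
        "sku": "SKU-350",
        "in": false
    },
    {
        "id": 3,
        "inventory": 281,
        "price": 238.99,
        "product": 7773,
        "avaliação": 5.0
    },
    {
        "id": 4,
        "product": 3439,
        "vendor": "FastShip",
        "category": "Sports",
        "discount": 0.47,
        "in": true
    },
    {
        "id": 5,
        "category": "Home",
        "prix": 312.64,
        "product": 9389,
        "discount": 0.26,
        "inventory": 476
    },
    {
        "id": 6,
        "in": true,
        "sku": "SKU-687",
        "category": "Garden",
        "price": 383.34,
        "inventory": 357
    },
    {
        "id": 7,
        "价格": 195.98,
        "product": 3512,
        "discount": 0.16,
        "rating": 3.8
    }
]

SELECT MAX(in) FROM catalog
True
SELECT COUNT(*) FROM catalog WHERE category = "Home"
1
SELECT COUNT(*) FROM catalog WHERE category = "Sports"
2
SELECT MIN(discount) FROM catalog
0.11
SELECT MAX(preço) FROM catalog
30.46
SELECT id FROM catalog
[1, 2, 3, 4, 5, 6, 7]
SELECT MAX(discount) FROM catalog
0.47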